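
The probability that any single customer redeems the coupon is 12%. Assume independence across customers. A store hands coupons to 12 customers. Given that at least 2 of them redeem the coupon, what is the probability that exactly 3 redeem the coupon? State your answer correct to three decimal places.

0.279

X ~ Binomial(12, 0.12). Want P(X=3 | X≥2) = P(X=3) / P(X≥2).
P(X=3) = C(12,3)·0.12^3·0.88^9 = 0.12031
P(X≥2) = 1 − 0.21567 − 0.35292 = 0.43141
Ratio = 0.12031 / 0.43141 = 0.27888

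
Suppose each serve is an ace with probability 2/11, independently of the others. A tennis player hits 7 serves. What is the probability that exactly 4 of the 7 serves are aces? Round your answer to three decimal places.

X ~ Binomial(n=7, p=0.181818).
P(X=4) = C(7,4) · p^4 · (1−p)^3
= 35 · 0.0010928 · 0.54771 = 0.02095

0.021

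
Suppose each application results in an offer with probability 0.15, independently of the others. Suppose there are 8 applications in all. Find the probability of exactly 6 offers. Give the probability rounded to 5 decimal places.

0.00023

X ~ Binomial(n=8, p=0.15).
P(X=6) = C(8,6) · p^6 · (1−p)^2
= 28 · 1.1391e-05 · 0.7225 = 0.0002304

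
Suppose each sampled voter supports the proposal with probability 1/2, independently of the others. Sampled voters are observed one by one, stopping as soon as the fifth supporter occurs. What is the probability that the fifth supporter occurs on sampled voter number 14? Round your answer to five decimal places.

0.04364

Y = trial on which the fifth success occurs; negative binomial, r=5, p=0.50.
P(Y=14) = C(13,4) · p^5 · (1−p)^9
= 715 · 0.03125 · 0.0019531 = 0.0436401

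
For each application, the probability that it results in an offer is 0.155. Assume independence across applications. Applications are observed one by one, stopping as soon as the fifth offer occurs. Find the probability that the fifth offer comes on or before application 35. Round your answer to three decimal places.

0.650

Finishing within 35 applications ⇔ at least 5 successes in the first 35. With X ~ Binomial(35, 0.155), P(Y ≤ 35) = 1 − P(X ≤ 4).
  k=0: C(35,0)·0.155^0·0.845^35 = 0.00275
  k=1: C(35,1)·0.155^1·0.845^34 = 0.01768
  k=2: C(35,2)·0.155^2·0.845^33 = 0.05514
  k=3: C(35,3)·0.155^3·0.845^32 = 0.11125
  k=4: C(35,4)·0.155^4·0.845^31 = 0.16326
1 − 0.35009 = 0.64991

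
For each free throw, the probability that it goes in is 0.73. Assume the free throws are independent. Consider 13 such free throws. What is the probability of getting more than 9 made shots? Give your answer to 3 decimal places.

X ~ Binomial(13, 0.73); P(X ≥ 10) = Σ C(13,k) p^k (1−p)^(13−k) over k:
  k=10: C(13,10)·0.73^10·0.27^3 = 0.24193
  k=11: C(13,11)·0.73^11·0.27^2 = 0.17839
  k=12: C(13,12)·0.73^12·0.27^1 = 0.08039
  k=13: C(13,13)·0.73^13·0.27^0 = 0.01672
Total = 0.51742

0.517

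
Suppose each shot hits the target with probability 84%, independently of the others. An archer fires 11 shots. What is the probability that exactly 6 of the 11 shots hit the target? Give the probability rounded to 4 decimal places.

0.0170

X ~ Binomial(n=11, p=0.84).
P(X=6) = C(11,6) · p^6 · (1−p)^5
= 462 · 0.3513 · 0.00010486 = 0.017018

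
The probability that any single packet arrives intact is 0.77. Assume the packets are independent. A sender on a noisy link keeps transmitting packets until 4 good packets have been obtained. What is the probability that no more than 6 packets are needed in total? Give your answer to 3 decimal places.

Finishing within 6 packets ⇔ at least 4 successes in the first 6. With X ~ Binomial(6, 0.77), P(Y ≤ 6) = 1 − P(X ≤ 3).
  k=0: C(6,0)·0.77^0·0.23^6 = 0.00015
  k=1: C(6,1)·0.77^1·0.23^5 = 0.00297
  k=2: C(6,2)·0.77^2·0.23^4 = 0.02489
  k=3: C(6,3)·0.77^3·0.23^3 = 0.11109
1 − 0.13910 = 0.86090

0.861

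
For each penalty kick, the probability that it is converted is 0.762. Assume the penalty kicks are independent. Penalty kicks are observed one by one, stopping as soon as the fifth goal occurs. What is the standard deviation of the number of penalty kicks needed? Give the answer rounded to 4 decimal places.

1.4316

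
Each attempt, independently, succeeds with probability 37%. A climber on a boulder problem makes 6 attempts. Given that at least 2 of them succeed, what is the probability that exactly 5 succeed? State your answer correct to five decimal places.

0.03655

X ~ Binomial(6, 0.37). Want P(X=5 | X≥2) = P(X=5) / P(X≥2).
P(X=5) = C(6,5)·0.37^5·0.63^1 = 0.0262120
P(X≥2) = 1 − 0.0625235 − 0.2203209 = 0.7171556
Ratio = 0.0262120 / 0.7171556 = 0.0365500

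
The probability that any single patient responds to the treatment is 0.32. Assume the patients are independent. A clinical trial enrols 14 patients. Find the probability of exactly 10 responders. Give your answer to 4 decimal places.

0.0024

X ~ Binomial(n=14, p=0.32).
P(X=10) = C(14,10) · p^10 · (1−p)^4
= 1001 · 1.1259e-05 · 0.21381 = 0.002410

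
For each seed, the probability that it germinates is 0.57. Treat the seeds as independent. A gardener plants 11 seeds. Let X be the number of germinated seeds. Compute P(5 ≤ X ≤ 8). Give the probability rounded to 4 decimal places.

0.7754

X ~ Binomial(11, 0.57); P(5 ≤ X ≤ 8) = Σ C(11,k) p^k (1−p)^(11−k) over k:
  k=5: C(11,5)·0.57^5·0.43^6 = 0.175722
  k=6: C(11,6)·0.57^6·0.43^5 = 0.232934
  k=7: C(11,7)·0.57^7·0.43^4 = 0.220552
  k=8: C(11,8)·0.57^8·0.43^3 = 0.146180
Total = 0.775389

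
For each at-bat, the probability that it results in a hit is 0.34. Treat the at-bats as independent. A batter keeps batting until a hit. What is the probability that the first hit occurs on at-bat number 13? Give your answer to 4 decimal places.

0.0023

Geometric (trials to first success), p = 0.34.
P(Y = 13) = (1−p)^12 · p = 0.0068317 · 0.34 = 0.002323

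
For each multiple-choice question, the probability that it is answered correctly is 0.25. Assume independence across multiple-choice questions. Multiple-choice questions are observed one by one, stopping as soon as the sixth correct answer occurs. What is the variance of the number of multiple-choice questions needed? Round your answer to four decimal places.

72.0000

Y = total multiple-choice questions until the sixth success; negative binomial with r=6, p=0.25.
Var(Y) = r(1−p)/p² = 6·0.75 / 0.25² = 72.000000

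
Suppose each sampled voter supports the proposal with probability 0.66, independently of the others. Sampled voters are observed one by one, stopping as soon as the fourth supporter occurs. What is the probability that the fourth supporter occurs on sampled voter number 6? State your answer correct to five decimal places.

0.21935

Y = trial on which the fourth success occurs; negative binomial, r=4, p=0.66.
P(Y=6) = C(5,3) · p^4 · (1−p)^2
= 10 · 0.18975 · 0.1156 = 0.2193479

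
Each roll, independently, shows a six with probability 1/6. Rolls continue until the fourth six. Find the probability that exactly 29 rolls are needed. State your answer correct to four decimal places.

0.0265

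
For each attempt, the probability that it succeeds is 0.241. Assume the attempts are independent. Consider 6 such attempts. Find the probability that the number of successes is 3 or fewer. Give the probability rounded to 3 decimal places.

0.967

X ~ Binomial(6, 0.241); P(X ≤ 3) = Σ C(6,k) p^k (1−p)^(6−k) over k:
  k=0: C(6,0)·0.241^0·0.759^6 = 0.19118
  k=1: C(6,1)·0.241^1·0.759^5 = 0.36423
  k=2: C(6,2)·0.241^2·0.759^4 = 0.28913
  k=3: C(6,3)·0.241^3·0.759^3 = 0.12241
Total = 0.96695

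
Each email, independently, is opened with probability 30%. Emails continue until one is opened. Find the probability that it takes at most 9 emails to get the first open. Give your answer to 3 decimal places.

0.960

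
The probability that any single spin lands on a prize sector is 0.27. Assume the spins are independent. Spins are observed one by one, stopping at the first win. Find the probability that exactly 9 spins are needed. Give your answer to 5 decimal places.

0.02177

Geometric (trials to first success), p = 0.27.
P(Y = 9) = (1−p)^8 · p = 0.080646 · 0.27 = 0.0217744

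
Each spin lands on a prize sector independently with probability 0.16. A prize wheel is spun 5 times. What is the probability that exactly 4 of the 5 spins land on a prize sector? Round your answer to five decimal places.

X ~ Binomial(n=5, p=0.16).
P(X=4) = C(5,4) · p^4 · (1−p)^1
= 5 · 0.00065536 · 0.84 = 0.0027525

0.00275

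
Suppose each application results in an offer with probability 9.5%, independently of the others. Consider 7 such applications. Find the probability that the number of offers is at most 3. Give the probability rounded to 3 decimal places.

0.998

X ~ Binomial(7, 0.095); P(X ≤ 3) = Σ C(7,k) p^k (1−p)^(7−k) over k:
  k=0: C(7,0)·0.095^0·0.905^7 = 0.49721
  k=1: C(7,1)·0.095^1·0.905^6 = 0.36535
  k=2: C(7,2)·0.095^2·0.905^5 = 0.11506
  k=3: C(7,3)·0.095^3·0.905^4 = 0.02013
Total = 0.99775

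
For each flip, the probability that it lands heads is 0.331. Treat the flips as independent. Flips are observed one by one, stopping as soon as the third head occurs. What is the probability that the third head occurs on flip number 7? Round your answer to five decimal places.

0.10896

Y = trial on which the third success occurs; negative binomial, r=3, p=0.331.
P(Y=7) = C(6,2) · p^3 · (1−p)^4
= 15 · 0.036265 · 0.20031 = 0.1089632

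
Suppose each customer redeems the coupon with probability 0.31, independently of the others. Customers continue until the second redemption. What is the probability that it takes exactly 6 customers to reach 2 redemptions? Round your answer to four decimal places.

Y = trial on which the second success occurs; negative binomial, r=2, p=0.31.
P(Y=6) = C(5,1) · p^2 · (1−p)^4
= 5 · 0.0961 · 0.22667 = 0.108916

0.1089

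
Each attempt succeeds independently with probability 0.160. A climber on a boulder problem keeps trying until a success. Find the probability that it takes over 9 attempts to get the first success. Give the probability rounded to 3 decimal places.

0.208

Y = number of attempts to the first success; geometric, p = 0.16.
P(Y > 9) = P(first 9 all fail) = (1−p)^9 = 0.20822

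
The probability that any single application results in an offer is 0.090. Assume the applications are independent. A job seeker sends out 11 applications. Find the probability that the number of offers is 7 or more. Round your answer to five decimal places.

X ~ Binomial(11, 0.09); P(X ≥ 7) = Σ C(11,k) p^k (1−p)^(11−k) over k:
  k=7: C(11,7)·0.09^7·0.91^4 = 0.0000108
  k=8: C(11,8)·0.09^8·0.91^3 = 0.0000005
  k=9: C(11,9)·0.09^9·0.91^2 = 0.0000000
  k=10: C(11,10)·0.09^10·0.91^1 = 0.0000000
  k=11: C(11,11)·0.09^11·0.91^0 = 0.0000000
Total = 0.0000114

0.00001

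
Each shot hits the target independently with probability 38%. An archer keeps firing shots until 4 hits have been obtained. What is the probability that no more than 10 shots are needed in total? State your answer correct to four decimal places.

Finishing within 10 shots ⇔ at least 4 successes in the first 10. With X ~ Binomial(10, 0.38), P(Y ≤ 10) = 1 − P(X ≤ 3).
  k=0: C(10,0)·0.38^0·0.62^10 = 0.008393
  k=1: C(10,1)·0.38^1·0.62^9 = 0.051441
  k=2: C(10,2)·0.38^2·0.62^8 = 0.141877
  k=3: C(10,3)·0.38^3·0.62^7 = 0.231886
1 − 0.433597 = 0.566403

0.5664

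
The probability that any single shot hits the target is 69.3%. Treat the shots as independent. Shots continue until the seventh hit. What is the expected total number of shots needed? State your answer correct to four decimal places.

10.1010

Y = total shots until the seventh success; negative binomial with r=7, p=0.693.
E[Y] = r / p = 7 / 0.693 = 10.101010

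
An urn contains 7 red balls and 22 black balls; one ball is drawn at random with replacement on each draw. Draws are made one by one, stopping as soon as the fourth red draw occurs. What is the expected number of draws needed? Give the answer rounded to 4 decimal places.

Y = total draws until the fourth success; negative binomial with r=4, p=0.241379.
E[Y] = r / p = 4 / 0.241379 = 16.571429

16.5714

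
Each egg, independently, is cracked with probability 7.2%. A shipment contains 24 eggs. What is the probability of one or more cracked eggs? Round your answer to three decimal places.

0.834

P(at least one) = 1 − P(none) = 1 − (1 − 0.072)^24
= 1 − 0.16640 = 0.83360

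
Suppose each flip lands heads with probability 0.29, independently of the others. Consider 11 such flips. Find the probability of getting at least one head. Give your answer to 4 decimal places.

0.9769

P(at least one) = 1 − P(none) = 1 − (1 − 0.29)^11
= 1 − 0.023112 = 0.976888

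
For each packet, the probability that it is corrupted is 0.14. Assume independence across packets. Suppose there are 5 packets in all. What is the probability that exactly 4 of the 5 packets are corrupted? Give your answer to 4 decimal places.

X ~ Binomial(n=5, p=0.14).
P(X=4) = C(5,4) · p^4 · (1−p)^1
= 5 · 0.00038416 · 0.86 = 0.001652

0.0017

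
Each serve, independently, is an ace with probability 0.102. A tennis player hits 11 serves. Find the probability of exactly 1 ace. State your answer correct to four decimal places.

X ~ Binomial(n=11, p=0.102).
P(X=1) = C(11,1) · p^1 · (1−p)^10
= 11 · 0.102 · 0.34101 = 0.382610

0.3826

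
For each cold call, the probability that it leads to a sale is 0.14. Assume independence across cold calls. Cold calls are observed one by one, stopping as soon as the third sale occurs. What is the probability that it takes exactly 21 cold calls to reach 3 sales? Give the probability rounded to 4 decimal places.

Y = trial on which the third success occurs; negative binomial, r=3, p=0.14.
P(Y=21) = C(20,2) · p^3 · (1−p)^18
= 190 · 0.002744 · 0.066217 = 0.034523

0.0345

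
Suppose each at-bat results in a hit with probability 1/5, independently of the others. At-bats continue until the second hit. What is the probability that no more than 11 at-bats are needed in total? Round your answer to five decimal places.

Finishing within 11 at-bats ⇔ at least 2 successes in the first 11. With X ~ Binomial(11, 0.20), P(Y ≤ 11) = 1 − P(X ≤ 1).
  k=0: C(11,0)·0.20^0·0.80^11 = 0.0858993
  k=1: C(11,1)·0.20^1·0.80^10 = 0.2362232
1 − 0.3221225 = 0.6778775

0.67788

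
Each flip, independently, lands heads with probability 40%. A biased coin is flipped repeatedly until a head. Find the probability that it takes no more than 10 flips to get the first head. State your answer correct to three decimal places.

0.994

Y = number of flips to the first success; geometric, p = 0.40.
P(Y ≤ 10) = 1 − (1−p)^10 = 1 − 0.00605 = 0.99395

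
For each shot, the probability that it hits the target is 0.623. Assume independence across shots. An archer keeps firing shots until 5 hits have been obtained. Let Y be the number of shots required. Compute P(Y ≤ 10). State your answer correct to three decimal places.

Finishing within 10 shots ⇔ at least 5 successes in the first 10. With X ~ Binomial(10, 0.623), P(Y ≤ 10) = 1 − P(X ≤ 4).
  k=0: C(10,0)·0.623^0·0.377^10 = 0.00006
  k=1: C(10,1)·0.623^1·0.377^9 = 0.00096
  k=2: C(10,2)·0.623^2·0.377^8 = 0.00713
  k=3: C(10,3)·0.623^3·0.377^7 = 0.03141
  k=4: C(10,4)·0.623^4·0.377^6 = 0.09083
1 − 0.13038 = 0.86962

0.870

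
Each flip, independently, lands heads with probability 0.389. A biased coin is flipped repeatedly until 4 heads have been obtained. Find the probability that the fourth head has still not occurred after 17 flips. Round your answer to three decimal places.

Needing more than 17 flips ⇔ fewer than 4 successes in the first 17. With X ~ Binomial(17, 0.389), P(Y > 17) = P(X ≤ 3).
  k=0: C(17,0)·0.389^0·0.611^17 = 0.00023
  k=1: C(17,1)·0.389^1·0.611^16 = 0.00249
  k=2: C(17,2)·0.389^2·0.611^15 = 0.01271
  k=3: C(17,3)·0.389^3·0.611^14 = 0.04045
P(X ≤ 3) = 0.05588

0.056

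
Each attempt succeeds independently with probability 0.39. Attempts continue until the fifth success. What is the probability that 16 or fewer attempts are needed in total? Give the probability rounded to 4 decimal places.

0.8123

Finishing within 16 attempts ⇔ at least 5 successes in the first 16. With X ~ Binomial(16, 0.39), P(Y ≤ 16) = 1 − P(X ≤ 4).
  k=0: C(16,0)·0.39^0·0.61^16 = 0.000368
  k=1: C(16,1)·0.39^1·0.61^15 = 0.003760
  k=2: C(16,2)·0.39^2·0.61^14 = 0.018027
  k=3: C(16,3)·0.39^3·0.61^13 = 0.053786
  k=4: C(16,4)·0.39^4·0.61^12 = 0.111760
1 − 0.187701 = 0.812299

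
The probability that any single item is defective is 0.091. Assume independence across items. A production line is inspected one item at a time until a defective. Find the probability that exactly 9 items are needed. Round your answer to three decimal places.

0.042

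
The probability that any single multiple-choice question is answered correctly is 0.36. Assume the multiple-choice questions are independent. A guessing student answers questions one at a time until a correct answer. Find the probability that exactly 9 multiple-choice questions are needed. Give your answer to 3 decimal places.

Geometric (trials to first success), p = 0.36.
P(Y = 9) = (1−p)^8 · p = 0.028147 · 0.36 = 0.01013

0.010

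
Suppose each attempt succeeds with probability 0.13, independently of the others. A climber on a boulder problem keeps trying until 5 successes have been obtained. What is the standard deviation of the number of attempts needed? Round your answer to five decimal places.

16.04358

Y = total attempts until the fifth success; negative binomial with r=5, p=0.13.
SD(Y) = √[r(1−p)/p²] = √(257.3964497) = 16.0435797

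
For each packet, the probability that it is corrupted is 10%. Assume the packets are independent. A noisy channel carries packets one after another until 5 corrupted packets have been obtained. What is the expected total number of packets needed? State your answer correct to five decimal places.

50.00000

Y = total packets until the fifth success; negative binomial with r=5, p=0.10.
E[Y] = r / p = 5 / 0.10 = 50.0000000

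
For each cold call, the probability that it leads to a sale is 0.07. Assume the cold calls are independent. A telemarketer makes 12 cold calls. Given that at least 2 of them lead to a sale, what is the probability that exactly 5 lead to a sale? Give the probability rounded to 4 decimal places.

0.0039

X ~ Binomial(12, 0.07). Want P(X=5 | X≥2) = P(X=5) / P(X≥2).
P(X=5) = C(12,5)·0.07^5·0.93^7 = 0.000801
P(X≥2) = 1 − 0.418596 − 0.378087 = 0.203317
Ratio = 0.000801 / 0.203317 = 0.003939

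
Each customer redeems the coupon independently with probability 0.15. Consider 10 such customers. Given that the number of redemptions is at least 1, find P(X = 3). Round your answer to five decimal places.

0.16166

X ~ Binomial(10, 0.15). Want P(X=3 | X≥1) = P(X=3) / P(X≥1).
P(X=3) = C(10,3)·0.15^3·0.85^7 = 0.1298337
P(X≥1) = 1 − 0.1968744 = 0.8031256
Ratio = 0.1298337 / 0.8031256 = 0.1616605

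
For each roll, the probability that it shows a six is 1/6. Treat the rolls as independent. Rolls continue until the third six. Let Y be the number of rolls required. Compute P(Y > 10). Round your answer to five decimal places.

0.77523

Needing more than 10 rolls ⇔ fewer than 3 successes in the first 10. With X ~ Binomial(10, 0.166667), P(Y > 10) = P(X ≤ 2).
  k=0: C(10,0)·0.166667^0·0.833333^10 = 0.1615056
  k=1: C(10,1)·0.166667^1·0.833333^9 = 0.3230112
  k=2: C(10,2)·0.166667^2·0.833333^8 = 0.2907100
P(X ≤ 2) = 0.7752268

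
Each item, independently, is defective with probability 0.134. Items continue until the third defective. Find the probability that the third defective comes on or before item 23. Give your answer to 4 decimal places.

Finishing within 23 items ⇔ at least 3 successes in the first 23. With X ~ Binomial(23, 0.134), P(Y ≤ 23) = 1 − P(X ≤ 2).
  k=0: C(23,0)·0.134^0·0.866^23 = 0.036552
  k=1: C(23,1)·0.134^1·0.866^22 = 0.130085
  k=2: C(23,2)·0.134^2·0.866^21 = 0.221414
1 − 0.388051 = 0.611949

0.6119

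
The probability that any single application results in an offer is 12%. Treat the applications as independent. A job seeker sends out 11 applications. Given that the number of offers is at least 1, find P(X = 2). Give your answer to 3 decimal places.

X ~ Binomial(11, 0.12). Want P(X=2 | X≥1) = P(X=2) / P(X≥1).
P(X=2) = C(11,2)·0.12^2·0.88^9 = 0.25065
P(X≥1) = 1 − 0.24508 = 0.75492
Ratio = 0.25065 / 0.75492 = 0.33202

0.332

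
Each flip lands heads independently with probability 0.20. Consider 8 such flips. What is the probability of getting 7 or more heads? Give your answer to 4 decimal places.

0.0001

X ~ Binomial(8, 0.20); P(X ≥ 7) = Σ C(8,k) p^k (1−p)^(8−k) over k:
  k=7: C(8,7)·0.20^7·0.80^1 = 0.000082
  k=8: C(8,8)·0.20^8·0.80^0 = 0.000003
Total = 0.000084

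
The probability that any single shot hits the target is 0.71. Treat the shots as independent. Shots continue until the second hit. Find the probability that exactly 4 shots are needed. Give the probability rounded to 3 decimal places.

Y = trial on which the second success occurs; negative binomial, r=2, p=0.71.
P(Y=4) = C(3,1) · p^2 · (1−p)^2
= 3 · 0.5041 · 0.0841 = 0.12718

0.127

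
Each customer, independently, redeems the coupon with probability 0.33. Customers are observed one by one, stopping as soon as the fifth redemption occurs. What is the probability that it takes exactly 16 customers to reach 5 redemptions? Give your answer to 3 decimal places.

Y = trial on which the fifth success occurs; negative binomial, r=5, p=0.33.
P(Y=16) = C(15,4) · p^5 · (1−p)^11
= 1365 · 0.0039135 · 0.012213 = 0.06524

0.065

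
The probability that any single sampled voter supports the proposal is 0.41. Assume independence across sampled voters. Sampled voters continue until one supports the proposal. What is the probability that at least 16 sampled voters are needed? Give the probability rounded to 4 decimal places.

Y = number of sampled voters to the first success; geometric, p = 0.41.
P(Y > 15) = P(first 15 all fail) = (1−p)^15 = 0.000365

0.0004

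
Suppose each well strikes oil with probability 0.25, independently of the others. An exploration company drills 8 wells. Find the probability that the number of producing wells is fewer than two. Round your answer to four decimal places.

0.3671

X ~ Binomial(8, 0.25); P(X ≤ 1) = Σ C(8,k) p^k (1−p)^(8−k) over k:
  k=0: C(8,0)·0.25^0·0.75^8 = 0.100113
  k=1: C(8,1)·0.25^1·0.75^7 = 0.266968
Total = 0.367081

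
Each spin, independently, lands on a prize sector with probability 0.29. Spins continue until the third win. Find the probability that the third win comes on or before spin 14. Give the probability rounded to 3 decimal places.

0.819

Finishing within 14 spins ⇔ at least 3 successes in the first 14. With X ~ Binomial(14, 0.29), P(Y ≤ 14) = 1 − P(X ≤ 2).
  k=0: C(14,0)·0.29^0·0.71^14 = 0.00827
  k=1: C(14,1)·0.29^1·0.71^13 = 0.04730
  k=2: C(14,2)·0.29^2·0.71^12 = 0.12558
1 − 0.18116 = 0.81884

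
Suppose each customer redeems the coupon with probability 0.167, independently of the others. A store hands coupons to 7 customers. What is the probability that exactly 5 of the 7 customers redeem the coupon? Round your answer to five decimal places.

X ~ Binomial(n=7, p=0.167).
P(X=5) = C(7,5) · p^5 · (1−p)^2
= 21 · 0.00012989 · 0.69389 = 0.0018927

0.00189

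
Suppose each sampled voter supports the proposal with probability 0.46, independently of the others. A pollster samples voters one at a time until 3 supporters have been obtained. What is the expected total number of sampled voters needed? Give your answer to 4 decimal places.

6.5217

Y = total sampled voters until the third success; negative binomial with r=3, p=0.46.
E[Y] = r / p = 3 / 0.46 = 6.521739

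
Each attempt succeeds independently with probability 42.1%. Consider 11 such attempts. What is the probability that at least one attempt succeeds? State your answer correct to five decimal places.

0.99755

P(at least one) = 1 − P(none) = 1 − (1 − 0.421)^11
= 1 − 0.0024517 = 0.9975483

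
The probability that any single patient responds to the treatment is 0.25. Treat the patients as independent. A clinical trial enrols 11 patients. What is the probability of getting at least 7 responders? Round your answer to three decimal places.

0.008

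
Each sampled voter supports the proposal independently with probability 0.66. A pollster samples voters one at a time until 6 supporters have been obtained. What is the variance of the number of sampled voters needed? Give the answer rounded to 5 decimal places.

4.68320

Y = total sampled voters until the sixth success; negative binomial with r=6, p=0.66.
Var(Y) = r(1−p)/p² = 6·0.34 / 0.66² = 4.6831956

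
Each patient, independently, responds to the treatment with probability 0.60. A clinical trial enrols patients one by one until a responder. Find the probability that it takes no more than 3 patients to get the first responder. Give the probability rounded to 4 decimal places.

Y = number of patients to the first success; geometric, p = 0.60.
P(Y ≤ 3) = 1 − (1−p)^3 = 1 − 0.064000 = 0.936000

0.9360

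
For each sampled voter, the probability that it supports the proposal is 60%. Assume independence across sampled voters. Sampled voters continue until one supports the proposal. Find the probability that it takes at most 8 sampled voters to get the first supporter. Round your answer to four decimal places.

0.9993

Y = number of sampled voters to the first success; geometric, p = 0.60.
P(Y ≤ 8) = 1 − (1−p)^8 = 1 − 0.000655 = 0.999345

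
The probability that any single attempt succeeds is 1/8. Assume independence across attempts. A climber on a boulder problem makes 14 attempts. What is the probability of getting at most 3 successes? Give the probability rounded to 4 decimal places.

X ~ Binomial(14, 0.125); P(X ≤ 3) = Σ C(14,k) p^k (1−p)^(14−k) over k:
  k=0: C(14,0)·0.125^0·0.875^14 = 0.154210
  k=1: C(14,1)·0.125^1·0.875^13 = 0.308420
  k=2: C(14,2)·0.125^2·0.875^12 = 0.286390
  k=3: C(14,3)·0.125^3·0.875^11 = 0.163652
Total = 0.912672

0.9127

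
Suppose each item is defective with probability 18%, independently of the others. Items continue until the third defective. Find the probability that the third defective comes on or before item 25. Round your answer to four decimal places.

0.8533

Finishing within 25 items ⇔ at least 3 successes in the first 25. With X ~ Binomial(25, 0.18), P(Y ≤ 25) = 1 − P(X ≤ 2).
  k=0: C(25,0)·0.18^0·0.82^25 = 0.007004
  k=1: C(25,1)·0.18^1·0.82^24 = 0.038437
  k=2: C(25,2)·0.18^2·0.82^23 = 0.101248
1 − 0.146688 = 0.853312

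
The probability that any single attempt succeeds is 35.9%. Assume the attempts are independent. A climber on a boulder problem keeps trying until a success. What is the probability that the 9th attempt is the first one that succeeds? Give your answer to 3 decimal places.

0.010

Geometric (trials to first success), p = 0.359.
P(Y = 9) = (1−p)^8 · p = 0.028501 · 0.359 = 0.01023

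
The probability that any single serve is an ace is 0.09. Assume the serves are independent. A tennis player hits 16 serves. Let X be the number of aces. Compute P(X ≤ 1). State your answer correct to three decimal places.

0.571

X ~ Binomial(16, 0.09); P(X ≤ 1) = Σ C(16,k) p^k (1−p)^(16−k) over k:
  k=0: C(16,0)·0.09^0·0.91^16 = 0.22114
  k=1: C(16,1)·0.09^1·0.91^15 = 0.34993
Total = 0.57107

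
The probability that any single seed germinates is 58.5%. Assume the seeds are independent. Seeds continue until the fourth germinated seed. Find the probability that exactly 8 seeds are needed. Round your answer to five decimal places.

Y = trial on which the fourth success occurs; negative binomial, r=4, p=0.585.
P(Y=8) = C(7,3) · p^4 · (1−p)^4
= 35 · 0.11712 · 0.029661 = 0.1215861

0.12159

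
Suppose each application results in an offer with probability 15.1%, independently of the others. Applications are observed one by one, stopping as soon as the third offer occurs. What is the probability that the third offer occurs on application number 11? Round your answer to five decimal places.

0.04182

Y = trial on which the third success occurs; negative binomial, r=3, p=0.151.
P(Y=11) = C(10,2) · p^3 · (1−p)^8
= 45 · 0.003443 · 0.26994 = 0.0418220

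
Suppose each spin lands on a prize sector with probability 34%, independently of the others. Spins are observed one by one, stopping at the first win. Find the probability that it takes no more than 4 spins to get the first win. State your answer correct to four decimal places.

0.8103

Y = number of spins to the first success; geometric, p = 0.34.
P(Y ≤ 4) = 1 − (1−p)^4 = 1 − 0.189747 = 0.810253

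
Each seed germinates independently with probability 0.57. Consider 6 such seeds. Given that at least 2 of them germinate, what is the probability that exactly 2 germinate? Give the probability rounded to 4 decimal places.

0.1766

X ~ Binomial(6, 0.57). Want P(X=2 | X≥2) = P(X=2) / P(X≥2).
P(X=2) = C(6,2)·0.57^2·0.43^4 = 0.166615
P(X≥2) = 1 − 0.006321 − 0.050277 = 0.943402
Ratio = 0.166615 / 0.943402 = 0.176611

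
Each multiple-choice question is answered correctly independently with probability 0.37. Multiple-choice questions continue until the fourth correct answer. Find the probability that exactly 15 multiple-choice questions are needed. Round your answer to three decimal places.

Y = trial on which the fourth success occurs; negative binomial, r=4, p=0.37.
P(Y=15) = C(14,3) · p^4 · (1−p)^11
= 364 · 0.018742 · 0.0062051 = 0.04233

0.042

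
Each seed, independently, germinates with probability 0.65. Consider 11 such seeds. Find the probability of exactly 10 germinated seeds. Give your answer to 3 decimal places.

X ~ Binomial(n=11, p=0.65).
P(X=10) = C(11,10) · p^10 · (1−p)^1
= 11 · 0.013463 · 0.35 = 0.05183

0.052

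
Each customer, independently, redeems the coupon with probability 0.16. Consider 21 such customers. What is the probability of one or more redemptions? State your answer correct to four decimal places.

0.9743

P(at least one) = 1 − P(none) = 1 − (1 − 0.16)^21
= 1 − 0.025696 = 0.974304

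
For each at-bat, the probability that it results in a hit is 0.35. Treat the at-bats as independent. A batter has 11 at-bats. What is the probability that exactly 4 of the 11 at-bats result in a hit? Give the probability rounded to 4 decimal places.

0.2428

X ~ Binomial(n=11, p=0.35).
P(X=4) = C(11,4) · p^4 · (1−p)^7
= 330 · 0.015006 · 0.049022 = 0.242761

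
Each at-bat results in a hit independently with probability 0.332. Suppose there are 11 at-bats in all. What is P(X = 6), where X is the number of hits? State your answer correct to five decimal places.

X ~ Binomial(n=11, p=0.332).
P(X=6) = C(11,6) · p^6 · (1−p)^5
= 462 · 0.0013391 · 0.13301 = 0.0822911

0.08229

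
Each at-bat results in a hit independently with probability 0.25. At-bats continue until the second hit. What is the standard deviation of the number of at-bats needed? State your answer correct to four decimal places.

Y = total at-bats until the second success; negative binomial with r=2, p=0.25.
SD(Y) = √[r(1−p)/p²] = √(24.000000) = 4.898979

4.8990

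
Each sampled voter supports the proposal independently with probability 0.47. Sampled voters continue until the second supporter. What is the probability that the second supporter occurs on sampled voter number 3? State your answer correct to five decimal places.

0.23415

Y = trial on which the second success occurs; negative binomial, r=2, p=0.47.
P(Y=3) = C(2,1) · p^2 · (1−p)^1
= 2 · 0.2209 · 0.53 = 0.2341540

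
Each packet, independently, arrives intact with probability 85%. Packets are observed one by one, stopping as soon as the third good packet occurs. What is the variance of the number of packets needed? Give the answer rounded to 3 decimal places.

0.623

Y = total packets until the third success; negative binomial with r=3, p=0.85.
Var(Y) = r(1−p)/p² = 3·0.15 / 0.85² = 0.62284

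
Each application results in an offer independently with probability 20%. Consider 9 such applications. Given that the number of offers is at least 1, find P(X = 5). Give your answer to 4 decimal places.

X ~ Binomial(9, 0.20). Want P(X=5 | X≥1) = P(X=5) / P(X≥1).
P(X=5) = C(9,5)·0.20^5·0.80^4 = 0.016515
P(X≥1) = 1 − 0.134218 = 0.865782
Ratio = 0.016515 / 0.865782 = 0.019075

0.0191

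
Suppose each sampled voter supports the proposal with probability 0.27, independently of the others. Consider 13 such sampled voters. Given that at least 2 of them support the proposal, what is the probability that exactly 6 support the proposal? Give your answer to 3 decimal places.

0.081

X ~ Binomial(13, 0.27). Want P(X=6 | X≥2) = P(X=6) / P(X≥2).
P(X=6) = C(13,6)·0.27^6·0.73^7 = 0.07344
P(X≥2) = 1 − 0.01672 − 0.08039 = 0.90290
Ratio = 0.07344 / 0.90290 = 0.08134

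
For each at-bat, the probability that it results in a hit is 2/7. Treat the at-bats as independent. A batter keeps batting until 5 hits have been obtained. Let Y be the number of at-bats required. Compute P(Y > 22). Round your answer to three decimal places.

Needing more than 22 at-bats ⇔ fewer than 5 successes in the first 22. With X ~ Binomial(22, 0.285714), P(Y > 22) = P(X ≤ 4).
  k=0: C(22,0)·0.285714^0·0.714286^22 = 0.00061
  k=1: C(22,1)·0.285714^1·0.714286^21 = 0.00537
  k=2: C(22,2)·0.285714^2·0.714286^20 = 0.02254
  k=3: C(22,3)·0.285714^3·0.714286^19 = 0.06010
  k=4: C(22,4)·0.285714^4·0.714286^18 = 0.11419
P(X ≤ 4) = 0.20281

0.203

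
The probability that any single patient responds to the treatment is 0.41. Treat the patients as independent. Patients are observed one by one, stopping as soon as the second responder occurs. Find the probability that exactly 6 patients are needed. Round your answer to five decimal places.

Y = trial on which the second success occurs; negative binomial, r=2, p=0.41.
P(Y=6) = C(5,1) · p^2 · (1−p)^4
= 5 · 0.1681 · 0.12117 = 0.1018464

0.10185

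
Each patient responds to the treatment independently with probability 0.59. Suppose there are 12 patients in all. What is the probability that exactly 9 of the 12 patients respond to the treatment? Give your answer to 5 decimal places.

0.13135

X ~ Binomial(n=12, p=0.59).
P(X=9) = C(12,9) · p^9 · (1−p)^3
= 220 · 0.008663 · 0.068921 = 0.1313537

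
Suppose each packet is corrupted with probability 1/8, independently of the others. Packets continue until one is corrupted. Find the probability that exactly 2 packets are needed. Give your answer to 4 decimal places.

Geometric (trials to first success), p = 0.125.
P(Y = 2) = (1−p)^1 · p = 0.875 · 0.125 = 0.109375

0.1094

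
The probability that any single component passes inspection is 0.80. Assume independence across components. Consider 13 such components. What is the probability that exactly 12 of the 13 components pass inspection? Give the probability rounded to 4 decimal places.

X ~ Binomial(n=13, p=0.80).
P(X=12) = C(13,12) · p^12 · (1−p)^1
= 13 · 0.068719 · 0.2 = 0.178671

0.1787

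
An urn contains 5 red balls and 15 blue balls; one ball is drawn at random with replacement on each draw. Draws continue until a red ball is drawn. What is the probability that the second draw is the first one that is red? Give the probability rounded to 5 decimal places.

Geometric (trials to first success), p = 0.25.
P(Y = 2) = (1−p)^1 · p = 0.75 · 0.25 = 0.1875000

0.18750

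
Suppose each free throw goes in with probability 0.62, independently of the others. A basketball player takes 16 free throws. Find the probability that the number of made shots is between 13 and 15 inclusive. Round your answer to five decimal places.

X ~ Binomial(16, 0.62); P(13 ≤ X ≤ 15) = Σ C(16,k) p^k (1−p)^(16−k) over k:
  k=13: C(16,13)·0.62^13·0.38^3 = 0.0614654
  k=14: C(16,14)·0.62^14·0.38^2 = 0.0214898
  k=15: C(16,15)·0.62^15·0.38^1 = 0.0046750
Total = 0.0876302

0.08763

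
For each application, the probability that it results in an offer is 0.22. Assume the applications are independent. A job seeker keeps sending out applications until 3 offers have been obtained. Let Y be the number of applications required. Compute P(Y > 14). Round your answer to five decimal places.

0.37606

Needing more than 14 applications ⇔ fewer than 3 successes in the first 14. With X ~ Binomial(14, 0.22), P(Y > 14) = P(X ≤ 2).
  k=0: C(14,0)·0.22^0·0.78^14 = 0.0308549
  k=1: C(14,1)·0.22^1·0.78^13 = 0.1218374
  k=2: C(14,2)·0.22^2·0.78^12 = 0.2233685
P(X ≤ 2) = 0.3760608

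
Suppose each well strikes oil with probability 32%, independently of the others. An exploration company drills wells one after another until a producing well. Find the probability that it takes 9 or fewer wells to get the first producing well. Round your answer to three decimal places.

0.969

Y = number of wells to the first success; geometric, p = 0.32.
P(Y ≤ 9) = 1 − (1−p)^9 = 1 − 0.03109 = 0.96891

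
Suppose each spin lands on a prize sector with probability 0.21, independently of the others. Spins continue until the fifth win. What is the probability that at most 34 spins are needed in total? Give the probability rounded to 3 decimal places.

Finishing within 34 spins ⇔ at least 5 successes in the first 34. With X ~ Binomial(34, 0.21), P(Y ≤ 34) = 1 − P(X ≤ 4).
  k=0: C(34,0)·0.21^0·0.79^34 = 0.00033
  k=1: C(34,1)·0.21^1·0.79^33 = 0.00299
  k=2: C(34,2)·0.21^2·0.79^32 = 0.01311
  k=3: C(34,3)·0.21^3·0.79^31 = 0.03716
  k=4: C(34,4)·0.21^4·0.79^30 = 0.07656
1 − 0.13014 = 0.86986

0.870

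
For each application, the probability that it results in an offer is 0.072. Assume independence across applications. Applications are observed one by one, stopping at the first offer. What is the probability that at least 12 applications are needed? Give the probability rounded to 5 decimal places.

Y = number of applications to the first success; geometric, p = 0.072.
P(Y > 11) = P(first 11 all fail) = (1−p)^11 = 0.4395697

0.43957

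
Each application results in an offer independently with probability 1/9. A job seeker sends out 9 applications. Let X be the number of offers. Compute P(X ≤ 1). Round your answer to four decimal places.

X ~ Binomial(9, 0.111111); P(X ≤ 1) = Σ C(9,k) p^k (1−p)^(9−k) over k:
  k=0: C(9,0)·0.111111^0·0.888889^9 = 0.346439
  k=1: C(9,1)·0.111111^1·0.888889^8 = 0.389744
Total = 0.736184

0.7362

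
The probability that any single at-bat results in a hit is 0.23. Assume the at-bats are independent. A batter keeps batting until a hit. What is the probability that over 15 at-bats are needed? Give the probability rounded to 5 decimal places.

0.01983

Y = number of at-bats to the first success; geometric, p = 0.23.
P(Y > 15) = P(first 15 all fail) = (1−p)^15 = 0.0198317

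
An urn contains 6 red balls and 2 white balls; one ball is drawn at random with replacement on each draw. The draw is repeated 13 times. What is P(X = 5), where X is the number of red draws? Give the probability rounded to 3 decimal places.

0.005

X ~ Binomial(n=13, p=0.75).
P(X=5) = C(13,5) · p^5 · (1−p)^8
= 1287 · 0.2373 · 1.5259e-05 = 0.00466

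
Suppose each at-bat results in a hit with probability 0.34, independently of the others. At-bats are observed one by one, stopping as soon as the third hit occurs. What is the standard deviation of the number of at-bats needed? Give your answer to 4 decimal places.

4.1386

Y = total at-bats until the third success; negative binomial with r=3, p=0.34.
SD(Y) = √[r(1−p)/p²] = √(17.128028) = 4.138602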